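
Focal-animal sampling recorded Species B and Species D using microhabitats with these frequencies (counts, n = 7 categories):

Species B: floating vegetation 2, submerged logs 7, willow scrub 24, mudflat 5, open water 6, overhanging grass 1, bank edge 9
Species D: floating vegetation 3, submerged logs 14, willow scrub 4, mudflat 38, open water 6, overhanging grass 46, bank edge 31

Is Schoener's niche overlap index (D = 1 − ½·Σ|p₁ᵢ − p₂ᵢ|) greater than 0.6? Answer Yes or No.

Proportions for Species B (n=54): 2/54=0.0370, 7/54=0.1296, 24/54=0.4444, 5/54=0.0926, 6/54=0.1111, 1/54=0.0185, 9/54=0.1667
Proportions for Species D (n=142): 3/142=0.0211, 14/142=0.0986, 4/142=0.0282, 38/142=0.2676, 6/142=0.0423, 46/142=0.3239, 31/142=0.2183
Σ|p₁ᵢ − p₂ᵢ| = 0.0159 + 0.0310 + 0.4162 + 0.1750 + 0.0688 + 0.3054 + 0.0516 = 1.0639
D = 1 − ½ × 1.0639 = 1 − 0.53195 = 0.46805
D = 0.46805 < 0.6 → No.

No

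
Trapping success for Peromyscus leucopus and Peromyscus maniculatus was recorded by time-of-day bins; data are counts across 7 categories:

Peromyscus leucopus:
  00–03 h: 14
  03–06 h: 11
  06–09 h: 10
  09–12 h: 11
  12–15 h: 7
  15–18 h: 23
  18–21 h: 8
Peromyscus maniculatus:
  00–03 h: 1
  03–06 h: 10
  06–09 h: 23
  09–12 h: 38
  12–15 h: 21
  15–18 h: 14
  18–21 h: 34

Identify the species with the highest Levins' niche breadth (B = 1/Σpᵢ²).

Proportions for Peromyscus leucopus (n=84): 14/84=0.1667, 11/84=0.1310, 10/84=0.1190, 11/84=0.1310, 7/84=0.0833, 23/84=0.2738, 8/84=0.0952
Proportions for Peromyscus maniculatus (n=141): 1/141=0.0071, 10/141=0.0709, 23/141=0.1631, 38/141=0.2695, 21/141=0.1489, 14/141=0.0993, 34/141=0.2411
Σp_leucᵢ² = 0.1667² + 0.1310² + 0.1190² + 0.1310² + 0.0833² + 0.2738² + 0.0952² = 0.027789 + 0.017161 + 0.014161 + 0.017161 + 0.006939 + 0.074966 + 0.009063 = 0.167240
B_leuc = 1 / 0.167240 = 5.9794
Σp_maniᵢ² = 0.0071² + 0.0709² + 0.1631² + 0.2695² + 0.1489² + 0.0993² + 0.2411² = 0.000050 + 0.005027 + 0.026602 + 0.072630 + 0.022171 + 0.009860 + 0.058129 = 0.194469
B_mani = 1 / 0.194469 = 5.1422
Highest B → broadest niche (most generalist): Peromyscus leucopus (B = 5.98).

Peromyscus leucopus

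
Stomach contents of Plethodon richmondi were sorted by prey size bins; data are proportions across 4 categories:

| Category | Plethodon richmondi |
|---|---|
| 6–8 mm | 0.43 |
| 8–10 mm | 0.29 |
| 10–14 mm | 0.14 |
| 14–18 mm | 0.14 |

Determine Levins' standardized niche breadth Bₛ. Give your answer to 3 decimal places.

0.748

Σpᵢ² = 0.43² + 0.29² + 0.14² + 0.14² = 0.1849 + 0.0841 + 0.0196 + 0.0196 = 0.3082
B = 1 / 0.3082 = 3.24465
Bₛ = (B − 1)/(n − 1) = (3.24465 − 1)/(4 − 1) = 2.24465/3 = 0.74822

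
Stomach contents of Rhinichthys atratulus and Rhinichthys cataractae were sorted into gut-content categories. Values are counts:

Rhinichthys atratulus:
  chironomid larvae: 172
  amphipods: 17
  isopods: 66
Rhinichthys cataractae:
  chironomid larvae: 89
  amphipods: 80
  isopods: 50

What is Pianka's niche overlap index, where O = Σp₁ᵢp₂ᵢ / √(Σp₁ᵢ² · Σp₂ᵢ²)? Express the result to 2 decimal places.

0.83

Proportions for Rhinichthys atratulus (n=255): 172/255=0.6745, 17/255=0.0667, 66/255=0.2588
Proportions for Rhinichthys cataractae (n=219): 89/219=0.4064, 80/219=0.3653, 50/219=0.2283
Σ p₁ᵢp₂ᵢ = 0.274117 + 0.024366 + 0.059084 = 0.357567
Σp_1ᵢ² = 0.6745² + 0.0667² + 0.2588² = 0.454950 + 0.004449 + 0.066977 = 0.526376
Σp_2ᵢ² = 0.4064² + 0.3653² + 0.2283² = 0.165161 + 0.133444 + 0.052121 = 0.350726
O = 0.357567 / √(0.526376 × 0.350726) = 0.357567 / 0.4296670 = 0.8322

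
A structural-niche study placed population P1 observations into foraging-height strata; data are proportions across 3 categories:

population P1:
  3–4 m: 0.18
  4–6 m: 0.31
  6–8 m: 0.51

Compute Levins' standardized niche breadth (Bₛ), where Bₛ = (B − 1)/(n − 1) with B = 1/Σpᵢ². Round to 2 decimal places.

Σpᵢ² = 0.18² + 0.31² + 0.51² = 0.0324 + 0.0961 + 0.2601 = 0.3886
B = 1 / 0.3886 = 2.5733
Bₛ = (B − 1)/(n − 1) = (2.5733 − 1)/(3 − 1) = 1.5733/2 = 0.7867

0.79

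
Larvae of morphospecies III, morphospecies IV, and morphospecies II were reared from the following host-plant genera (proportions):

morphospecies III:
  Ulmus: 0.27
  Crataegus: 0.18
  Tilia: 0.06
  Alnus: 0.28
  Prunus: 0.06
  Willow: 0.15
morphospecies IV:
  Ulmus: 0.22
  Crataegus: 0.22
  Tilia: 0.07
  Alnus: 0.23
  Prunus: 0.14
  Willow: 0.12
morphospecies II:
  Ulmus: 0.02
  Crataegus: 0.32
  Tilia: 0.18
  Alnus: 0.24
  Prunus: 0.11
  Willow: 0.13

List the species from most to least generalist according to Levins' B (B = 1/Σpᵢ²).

Σp_IIIᵢ² = 0.27² + 0.18² + 0.06² + 0.28² + 0.06² + 0.15² = 0.0729 + 0.0324 + 0.0036 + 0.0784 + 0.0036 + 0.0225 = 0.2134
B_III = 1 / 0.2134 = 4.6860
Σp_IVᵢ² = 0.22² + 0.22² + 0.07² + 0.23² + 0.14² + 0.12² = 0.0484 + 0.0484 + 0.0049 + 0.0529 + 0.0196 + 0.0144 = 0.1886
B_IV = 1 / 0.1886 = 5.3022
Σp_IIᵢ² = 0.02² + 0.32² + 0.18² + 0.24² + 0.11² + 0.13² = 0.0004 + 0.1024 + 0.0324 + 0.0576 + 0.0121 + 0.0169 = 0.2218
B_II = 1 / 0.2218 = 4.5086
Ranking by B (broadest → narrowest): morphospecies IV (5.30) > morphospecies III (4.69) > morphospecies II (4.51)

morphospecies IV > morphospecies III > morphospecies II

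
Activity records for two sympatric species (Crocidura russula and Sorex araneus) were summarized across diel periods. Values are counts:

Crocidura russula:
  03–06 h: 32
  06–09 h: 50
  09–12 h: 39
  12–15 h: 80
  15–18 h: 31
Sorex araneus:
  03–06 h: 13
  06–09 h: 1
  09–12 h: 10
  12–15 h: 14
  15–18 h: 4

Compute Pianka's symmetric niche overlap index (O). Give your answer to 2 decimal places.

Proportions for Crocidura russula (n=232): 32/232=0.1379, 50/232=0.2155, 39/232=0.1681, 80/232=0.3448, 31/232=0.1336
Proportions for Sorex araneus (n=42): 13/42=0.3095, 1/42=0.0238, 10/42=0.2381, 14/42=0.3333, 4/42=0.0952
Σ p₁ᵢp₂ᵢ = 0.042680 + 0.005129 + 0.040025 + 0.114922 + 0.012719 = 0.215475
Σp_1ᵢ² = 0.1379² + 0.2155² + 0.1681² + 0.3448² + 0.1336² = 0.019016 + 0.046440 + 0.028258 + 0.118887 + 0.017849 = 0.230450
Σp_2ᵢ² = 0.3095² + 0.0238² + 0.2381² + 0.3333² + 0.0952² = 0.095790 + 0.000566 + 0.056692 + 0.111089 + 0.009063 = 0.273200
O = 0.215475 / √(0.230450 × 0.273200) = 0.215475 / 0.2509162 = 0.8588

0.86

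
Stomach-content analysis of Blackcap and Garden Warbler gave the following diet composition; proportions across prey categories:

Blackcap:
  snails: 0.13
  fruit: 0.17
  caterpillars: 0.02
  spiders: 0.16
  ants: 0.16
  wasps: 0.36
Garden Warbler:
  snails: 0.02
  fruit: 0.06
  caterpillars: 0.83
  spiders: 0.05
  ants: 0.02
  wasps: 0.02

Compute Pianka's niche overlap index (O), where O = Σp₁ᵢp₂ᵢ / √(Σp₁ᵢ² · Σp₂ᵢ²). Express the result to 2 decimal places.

Σ p₁ᵢp₂ᵢ = 0.0026 + 0.0102 + 0.0166 + 0.0080 + 0.0032 + 0.0072 = 0.0478
Σp_1ᵢ² = 0.13² + 0.17² + 0.02² + 0.16² + 0.16² + 0.36² = 0.0169 + 0.0289 + 0.0004 + 0.0256 + 0.0256 + 0.1296 = 0.2270
Σp_2ᵢ² = 0.02² + 0.06² + 0.83² + 0.05² + 0.02² + 0.02² = 0.0004 + 0.0036 + 0.6889 + 0.0025 + 0.0004 + 0.0004 = 0.6962
O = 0.0478 / √(0.2270 × 0.6962) = 0.0478 / 0.39754 = 0.1202

0.12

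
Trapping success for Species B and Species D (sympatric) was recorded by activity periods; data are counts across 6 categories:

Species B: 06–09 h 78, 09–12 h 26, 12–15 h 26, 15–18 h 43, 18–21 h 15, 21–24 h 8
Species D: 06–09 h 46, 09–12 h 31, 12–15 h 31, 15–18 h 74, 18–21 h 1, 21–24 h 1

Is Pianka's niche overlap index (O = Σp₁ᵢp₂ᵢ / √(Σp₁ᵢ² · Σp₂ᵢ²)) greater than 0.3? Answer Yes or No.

Proportions for Species B (n=196): 78/196=0.3980, 26/196=0.1327, 26/196=0.1327, 43/196=0.2194, 15/196=0.0765, 8/196=0.0408
Proportions for Species D (n=184): 46/184=0.2500, 31/184=0.1685, 31/184=0.1685, 74/184=0.4022, 1/184=0.0054, 1/184=0.0054
Σ p₁ᵢp₂ᵢ = 0.099500 + 0.022360 + 0.022360 + 0.088243 + 0.000413 + 0.000220 = 0.233096
Σp_1ᵢ² = 0.3980² + 0.1327² + 0.1327² + 0.2194² + 0.0765² + 0.0408² = 0.158404 + 0.017609 + 0.017609 + 0.048136 + 0.005852 + 0.001665 = 0.249275
Σp_2ᵢ² = 0.2500² + 0.1685² + 0.1685² + 0.4022² + 0.0054² + 0.0054² = 0.062500 + 0.028392 + 0.028392 + 0.161765 + 0.000029 + 0.000029 = 0.281107
O = 0.233096 / √(0.249275 × 0.281107) = 0.233096 / 0.2647130 = 0.8806
O = 0.8806 > 0.3 → Yes.

Yes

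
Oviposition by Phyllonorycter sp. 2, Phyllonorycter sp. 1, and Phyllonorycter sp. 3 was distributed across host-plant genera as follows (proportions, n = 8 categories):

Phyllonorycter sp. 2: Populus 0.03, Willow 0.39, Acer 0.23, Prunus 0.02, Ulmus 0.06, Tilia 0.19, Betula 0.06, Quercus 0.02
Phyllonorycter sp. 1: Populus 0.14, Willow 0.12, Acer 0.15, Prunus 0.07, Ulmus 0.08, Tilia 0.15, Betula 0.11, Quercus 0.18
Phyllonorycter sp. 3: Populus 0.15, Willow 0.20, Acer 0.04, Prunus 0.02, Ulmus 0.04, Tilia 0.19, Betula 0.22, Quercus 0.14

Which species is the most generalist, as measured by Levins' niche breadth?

Σp_2ᵢ² = 0.03² + 0.39² + 0.23² + 0.02² + 0.06² + 0.19² + 0.06² + 0.02² = 0.0009 + 0.1521 + 0.0529 + 0.0004 + 0.0036 + 0.0361 + 0.0036 + 0.0004 = 0.2500
B_2 = 1 / 0.2500 = 4.0000
Σp_1ᵢ² = 0.14² + 0.12² + 0.15² + 0.07² + 0.08² + 0.15² + 0.11² + 0.18² = 0.0196 + 0.0144 + 0.0225 + 0.0049 + 0.0064 + 0.0225 + 0.0121 + 0.0324 = 0.1348
B_1 = 1 / 0.1348 = 7.4184
Σp_3ᵢ² = 0.15² + 0.20² + 0.04² + 0.02² + 0.04² + 0.19² + 0.22² + 0.14² = 0.0225 + 0.0400 + 0.0016 + 0.0004 + 0.0016 + 0.0361 + 0.0484 + 0.0196 = 0.1702
B_3 = 1 / 0.1702 = 5.8754
Highest B → broadest niche (most generalist): Phyllonorycter sp. 1 (B = 7.42).

Phyllonorycter sp. 1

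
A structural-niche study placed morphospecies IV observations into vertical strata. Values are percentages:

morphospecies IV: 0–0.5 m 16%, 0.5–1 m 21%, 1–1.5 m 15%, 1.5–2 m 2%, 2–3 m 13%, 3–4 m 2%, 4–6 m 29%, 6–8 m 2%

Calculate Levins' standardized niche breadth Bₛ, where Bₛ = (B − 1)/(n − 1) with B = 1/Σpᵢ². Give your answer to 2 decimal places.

Convert percentages to proportions (divide by 100).
Σpᵢ² = 0.16² + 0.21² + 0.15² + 0.02² + 0.13² + 0.02² + 0.29² + 0.02² = 0.0256 + 0.0441 + 0.0225 + 0.0004 + 0.0169 + 0.0004 + 0.0841 + 0.0004 = 0.1944
B = 1 / 0.1944 = 5.1440
Bₛ = (B − 1)/(n − 1) = (5.1440 − 1)/(8 − 1) = 4.1440/7 = 0.5920

0.59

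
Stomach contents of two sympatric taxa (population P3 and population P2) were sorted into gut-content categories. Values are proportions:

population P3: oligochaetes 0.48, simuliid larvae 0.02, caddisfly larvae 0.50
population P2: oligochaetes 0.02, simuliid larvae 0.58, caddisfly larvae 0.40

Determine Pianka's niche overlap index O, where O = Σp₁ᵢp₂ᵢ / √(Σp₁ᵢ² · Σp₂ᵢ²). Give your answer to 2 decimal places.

0.45

Σ p₁ᵢp₂ᵢ = 0.0096 + 0.0116 + 0.2000 = 0.2212
Σp_1ᵢ² = 0.48² + 0.02² + 0.50² = 0.2304 + 0.0004 + 0.2500 = 0.4808
Σp_2ᵢ² = 0.02² + 0.58² + 0.40² = 0.0004 + 0.3364 + 0.1600 = 0.4968
O = 0.2212 / √(0.4808 × 0.4968) = 0.2212 / 0.48873 = 0.4526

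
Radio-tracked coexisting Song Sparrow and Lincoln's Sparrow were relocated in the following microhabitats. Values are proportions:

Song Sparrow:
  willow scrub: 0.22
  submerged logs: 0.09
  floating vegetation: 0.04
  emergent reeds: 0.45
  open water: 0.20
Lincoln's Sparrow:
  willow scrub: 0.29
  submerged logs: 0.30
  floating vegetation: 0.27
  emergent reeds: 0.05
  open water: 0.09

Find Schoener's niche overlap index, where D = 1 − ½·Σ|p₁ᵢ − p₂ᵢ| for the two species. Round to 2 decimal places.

0.49

Σ|p₁ᵢ − p₂ᵢ| = 0.07 + 0.21 + 0.23 + 0.40 + 0.11 = 1.02
D = 1 − ½ × 1.02 = 1 − 0.510 = 0.4900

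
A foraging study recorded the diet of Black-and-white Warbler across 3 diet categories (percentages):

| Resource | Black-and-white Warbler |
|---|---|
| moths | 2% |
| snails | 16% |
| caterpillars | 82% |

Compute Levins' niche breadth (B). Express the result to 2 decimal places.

1.43

Convert percentages to proportions (divide by 100).
Σpᵢ² = 0.02² + 0.16² + 0.82² = 0.0004 + 0.0256 + 0.6724 = 0.6984
B = 1 / 0.6984 = 1.4318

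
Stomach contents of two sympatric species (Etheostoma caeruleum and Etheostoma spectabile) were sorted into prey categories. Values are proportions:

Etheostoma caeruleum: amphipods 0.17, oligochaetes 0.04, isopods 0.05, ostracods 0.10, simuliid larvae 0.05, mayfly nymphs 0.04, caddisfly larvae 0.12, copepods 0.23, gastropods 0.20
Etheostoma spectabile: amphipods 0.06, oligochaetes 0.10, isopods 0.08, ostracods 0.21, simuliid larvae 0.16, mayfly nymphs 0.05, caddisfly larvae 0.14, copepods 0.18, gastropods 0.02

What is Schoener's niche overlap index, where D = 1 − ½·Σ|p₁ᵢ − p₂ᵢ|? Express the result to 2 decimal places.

Σ|p₁ᵢ − p₂ᵢ| = 0.11 + 0.06 + 0.03 + 0.11 + 0.11 + 0.01 + 0.02 + 0.05 + 0.18 = 0.68
D = 1 − ½ × 0.68 = 1 − 0.340 = 0.6600

0.66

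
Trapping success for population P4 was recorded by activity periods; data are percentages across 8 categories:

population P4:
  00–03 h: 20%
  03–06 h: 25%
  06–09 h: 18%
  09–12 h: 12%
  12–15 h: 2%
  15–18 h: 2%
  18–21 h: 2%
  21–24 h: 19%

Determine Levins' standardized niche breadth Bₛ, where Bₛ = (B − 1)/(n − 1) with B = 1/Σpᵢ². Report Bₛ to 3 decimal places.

0.623

Convert percentages to proportions (divide by 100).
Σpᵢ² = 0.20² + 0.25² + 0.18² + 0.12² + 0.02² + 0.02² + 0.02² + 0.19² = 0.0400 + 0.0625 + 0.0324 + 0.0144 + 0.0004 + 0.0004 + 0.0004 + 0.0361 = 0.1866
B = 1 / 0.1866 = 5.35906
Bₛ = (B − 1)/(n − 1) = (5.35906 − 1)/(8 − 1) = 4.35906/7 = 0.62272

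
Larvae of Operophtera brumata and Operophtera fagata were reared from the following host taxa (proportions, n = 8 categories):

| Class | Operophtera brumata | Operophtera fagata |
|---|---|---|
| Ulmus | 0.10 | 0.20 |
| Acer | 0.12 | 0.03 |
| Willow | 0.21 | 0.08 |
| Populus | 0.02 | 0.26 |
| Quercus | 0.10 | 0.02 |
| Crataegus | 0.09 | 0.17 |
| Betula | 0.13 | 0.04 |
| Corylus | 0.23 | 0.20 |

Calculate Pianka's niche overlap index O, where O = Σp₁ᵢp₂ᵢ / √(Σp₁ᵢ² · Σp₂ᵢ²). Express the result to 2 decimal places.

0.67

Σ p₁ᵢp₂ᵢ = 0.0200 + 0.0036 + 0.0168 + 0.0052 + 0.0020 + 0.0153 + 0.0052 + 0.0460 = 0.1141
Σp_1ᵢ² = 0.10² + 0.12² + 0.21² + 0.02² + 0.10² + 0.09² + 0.13² + 0.23² = 0.0100 + 0.0144 + 0.0441 + 0.0004 + 0.0100 + 0.0081 + 0.0169 + 0.0529 = 0.1568
Σp_2ᵢ² = 0.20² + 0.03² + 0.08² + 0.26² + 0.02² + 0.17² + 0.04² + 0.20² = 0.0400 + 0.0009 + 0.0064 + 0.0676 + 0.0004 + 0.0289 + 0.0016 + 0.0400 = 0.1858
O = 0.1141 / √(0.1568 × 0.1858) = 0.1141 / 0.17069 = 0.6685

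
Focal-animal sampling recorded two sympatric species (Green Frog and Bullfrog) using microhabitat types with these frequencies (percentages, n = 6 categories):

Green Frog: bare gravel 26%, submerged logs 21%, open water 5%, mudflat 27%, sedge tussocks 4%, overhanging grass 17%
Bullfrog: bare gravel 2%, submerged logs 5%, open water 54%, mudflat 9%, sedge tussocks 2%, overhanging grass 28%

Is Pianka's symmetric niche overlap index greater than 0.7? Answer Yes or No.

Convert percentages to proportions (divide by 100).
Σ p₁ᵢp₂ᵢ = 0.0052 + 0.0105 + 0.0270 + 0.0243 + 0.0008 + 0.0476 = 0.1154
Σp_1ᵢ² = 0.26² + 0.21² + 0.05² + 0.27² + 0.04² + 0.17² = 0.0676 + 0.0441 + 0.0025 + 0.0729 + 0.0016 + 0.0289 = 0.2176
Σp_2ᵢ² = 0.02² + 0.05² + 0.54² + 0.09² + 0.02² + 0.28² = 0.0004 + 0.0025 + 0.2916 + 0.0081 + 0.0004 + 0.0784 = 0.3814
O = 0.1154 / √(0.2176 × 0.3814) = 0.1154 / 0.28808 = 0.4006
O = 0.4006 < 0.7 → No.

No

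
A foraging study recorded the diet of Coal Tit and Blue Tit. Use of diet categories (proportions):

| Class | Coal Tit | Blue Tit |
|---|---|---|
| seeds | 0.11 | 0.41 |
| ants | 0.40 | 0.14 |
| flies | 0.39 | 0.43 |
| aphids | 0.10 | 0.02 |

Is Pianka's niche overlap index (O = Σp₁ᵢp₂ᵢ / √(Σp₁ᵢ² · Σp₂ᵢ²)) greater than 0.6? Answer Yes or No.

Σ p₁ᵢp₂ᵢ = 0.0451 + 0.0560 + 0.1677 + 0.0020 = 0.2708
Σp_1ᵢ² = 0.11² + 0.40² + 0.39² + 0.10² = 0.0121 + 0.1600 + 0.1521 + 0.0100 = 0.3342
Σp_2ᵢ² = 0.41² + 0.14² + 0.43² + 0.02² = 0.1681 + 0.0196 + 0.1849 + 0.0004 = 0.3730
O = 0.2708 / √(0.3342 × 0.3730) = 0.2708 / 0.35307 = 0.7670
O = 0.7670 > 0.6 → Yes.

Yes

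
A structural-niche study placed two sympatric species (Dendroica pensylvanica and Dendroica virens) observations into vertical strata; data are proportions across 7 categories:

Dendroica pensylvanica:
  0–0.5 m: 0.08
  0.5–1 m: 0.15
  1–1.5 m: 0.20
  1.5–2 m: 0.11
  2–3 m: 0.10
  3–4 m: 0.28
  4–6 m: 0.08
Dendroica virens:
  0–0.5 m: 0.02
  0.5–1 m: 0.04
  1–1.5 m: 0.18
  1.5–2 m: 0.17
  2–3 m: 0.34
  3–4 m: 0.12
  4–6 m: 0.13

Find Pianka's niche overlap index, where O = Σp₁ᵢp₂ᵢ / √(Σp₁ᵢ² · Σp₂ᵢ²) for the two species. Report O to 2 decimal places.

Σ p₁ᵢp₂ᵢ = 0.0016 + 0.0060 + 0.0360 + 0.0187 + 0.0340 + 0.0336 + 0.0104 = 0.1403
Σp_1ᵢ² = 0.08² + 0.15² + 0.20² + 0.11² + 0.10² + 0.28² + 0.08² = 0.0064 + 0.0225 + 0.0400 + 0.0121 + 0.0100 + 0.0784 + 0.0064 = 0.1758
Σp_2ᵢ² = 0.02² + 0.04² + 0.18² + 0.17² + 0.34² + 0.12² + 0.13² = 0.0004 + 0.0016 + 0.0324 + 0.0289 + 0.1156 + 0.0144 + 0.0169 = 0.2102
O = 0.1403 / √(0.1758 × 0.2102) = 0.1403 / 0.19223 = 0.7299

0.73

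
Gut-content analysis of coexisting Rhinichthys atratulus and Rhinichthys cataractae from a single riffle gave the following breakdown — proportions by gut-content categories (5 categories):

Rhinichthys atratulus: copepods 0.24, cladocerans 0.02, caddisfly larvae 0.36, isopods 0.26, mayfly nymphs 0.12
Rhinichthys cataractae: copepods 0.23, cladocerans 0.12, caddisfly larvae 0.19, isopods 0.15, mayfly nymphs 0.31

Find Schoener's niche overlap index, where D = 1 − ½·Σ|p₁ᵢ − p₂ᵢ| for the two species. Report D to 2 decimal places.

0.71

Σ|p₁ᵢ − p₂ᵢ| = 0.01 + 0.10 + 0.17 + 0.11 + 0.19 = 0.58
D = 1 − ½ × 0.58 = 1 − 0.290 = 0.7100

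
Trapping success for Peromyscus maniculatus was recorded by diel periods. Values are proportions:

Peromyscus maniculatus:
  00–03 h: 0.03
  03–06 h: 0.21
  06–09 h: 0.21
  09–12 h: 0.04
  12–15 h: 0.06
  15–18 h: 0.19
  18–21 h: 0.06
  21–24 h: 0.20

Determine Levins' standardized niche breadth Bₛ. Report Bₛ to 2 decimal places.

Σpᵢ² = 0.03² + 0.21² + 0.21² + 0.04² + 0.06² + 0.19² + 0.06² + 0.20² = 0.0009 + 0.0441 + 0.0441 + 0.0016 + 0.0036 + 0.0361 + 0.0036 + 0.0400 = 0.1740
B = 1 / 0.1740 = 5.7471
Bₛ = (B − 1)/(n − 1) = (5.7471 − 1)/(8 − 1) = 4.7471/7 = 0.6782

0.68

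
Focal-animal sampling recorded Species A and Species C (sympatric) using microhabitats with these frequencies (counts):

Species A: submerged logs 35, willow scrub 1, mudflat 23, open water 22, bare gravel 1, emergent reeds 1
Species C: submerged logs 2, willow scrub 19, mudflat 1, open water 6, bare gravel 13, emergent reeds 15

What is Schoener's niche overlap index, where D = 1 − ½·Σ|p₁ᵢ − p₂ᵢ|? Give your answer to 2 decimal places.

Proportions for Species A (n=83): 35/83=0.4217, 1/83=0.0120, 23/83=0.2771, 22/83=0.2651, 1/83=0.0120, 1/83=0.0120
Proportions for Species C (n=56): 2/56=0.0357, 19/56=0.3393, 1/56=0.0179, 6/56=0.1071, 13/56=0.2321, 15/56=0.2679
Σ|p₁ᵢ − p₂ᵢ| = 0.3860 + 0.3273 + 0.2592 + 0.1580 + 0.2201 + 0.2559 = 1.6065
D = 1 − ½ × 1.6065 = 1 − 0.80325 = 0.19675

0.20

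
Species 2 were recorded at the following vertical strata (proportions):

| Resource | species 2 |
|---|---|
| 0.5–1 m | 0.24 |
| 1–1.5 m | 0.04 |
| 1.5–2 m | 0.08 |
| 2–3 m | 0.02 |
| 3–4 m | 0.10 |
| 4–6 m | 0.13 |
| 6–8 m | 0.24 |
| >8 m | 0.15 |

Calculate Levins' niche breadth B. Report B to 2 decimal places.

5.78

Σpᵢ² = 0.24² + 0.04² + 0.08² + 0.02² + 0.10² + 0.13² + 0.24² + 0.15² = 0.0576 + 0.0016 + 0.0064 + 0.0004 + 0.0100 + 0.0169 + 0.0576 + 0.0225 = 0.1730
B = 1 / 0.1730 = 5.7803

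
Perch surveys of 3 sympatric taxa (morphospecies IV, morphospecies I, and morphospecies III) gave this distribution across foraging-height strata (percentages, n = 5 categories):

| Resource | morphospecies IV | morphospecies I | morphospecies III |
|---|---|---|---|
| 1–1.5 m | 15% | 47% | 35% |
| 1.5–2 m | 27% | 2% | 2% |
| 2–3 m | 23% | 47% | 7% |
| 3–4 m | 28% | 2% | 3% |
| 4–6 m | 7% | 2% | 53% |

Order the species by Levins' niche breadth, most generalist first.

morphospecies IV > morphospecies III > morphospecies I

Convert percentages to proportions (divide by 100).
Σp_IVᵢ² = 0.15² + 0.27² + 0.23² + 0.28² + 0.07² = 0.0225 + 0.0729 + 0.0529 + 0.0784 + 0.0049 = 0.2316
B_IV = 1 / 0.2316 = 4.3178
Σp_Iᵢ² = 0.47² + 0.02² + 0.47² + 0.02² + 0.02² = 0.2209 + 0.0004 + 0.2209 + 0.0004 + 0.0004 = 0.4430
B_I = 1 / 0.4430 = 2.2573
Σp_IIIᵢ² = 0.35² + 0.02² + 0.07² + 0.03² + 0.53² = 0.1225 + 0.0004 + 0.0049 + 0.0009 + 0.2809 = 0.4096
B_III = 1 / 0.4096 = 2.4414
Ranking by B (broadest → narrowest): morphospecies IV (4.32) > morphospecies III (2.44) > morphospecies I (2.26)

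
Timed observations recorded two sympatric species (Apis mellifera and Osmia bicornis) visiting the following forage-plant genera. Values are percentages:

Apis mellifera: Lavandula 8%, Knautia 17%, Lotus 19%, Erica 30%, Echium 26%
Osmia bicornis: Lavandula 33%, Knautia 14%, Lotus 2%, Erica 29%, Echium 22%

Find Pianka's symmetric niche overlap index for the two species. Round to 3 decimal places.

0.810

Convert percentages to proportions (divide by 100).
Σ p₁ᵢp₂ᵢ = 0.0264 + 0.0238 + 0.0038 + 0.0870 + 0.0572 = 0.1982
Σp_1ᵢ² = 0.08² + 0.17² + 0.19² + 0.30² + 0.26² = 0.0064 + 0.0289 + 0.0361 + 0.0900 + 0.0676 = 0.2290
Σp_2ᵢ² = 0.33² + 0.14² + 0.02² + 0.29² + 0.22² = 0.1089 + 0.0196 + 0.0004 + 0.0841 + 0.0484 = 0.2614
O = 0.1982 / √(0.2290 × 0.2614) = 0.1982 / 0.244664 = 0.81009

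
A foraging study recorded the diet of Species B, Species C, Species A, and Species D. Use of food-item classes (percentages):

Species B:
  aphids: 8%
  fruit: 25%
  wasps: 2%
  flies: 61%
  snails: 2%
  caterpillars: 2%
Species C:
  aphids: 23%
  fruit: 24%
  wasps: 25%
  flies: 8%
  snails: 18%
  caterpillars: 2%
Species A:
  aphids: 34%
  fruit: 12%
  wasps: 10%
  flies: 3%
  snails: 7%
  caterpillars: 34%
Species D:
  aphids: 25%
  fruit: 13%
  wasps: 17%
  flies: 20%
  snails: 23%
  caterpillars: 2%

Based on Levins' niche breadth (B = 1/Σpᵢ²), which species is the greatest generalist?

Species D

Convert percentages to proportions (divide by 100).
Σp_Bᵢ² = 0.08² + 0.25² + 0.02² + 0.61² + 0.02² + 0.02² = 0.0064 + 0.0625 + 0.0004 + 0.3721 + 0.0004 + 0.0004 = 0.4422
B_B = 1 / 0.4422 = 2.2614
Σp_Cᵢ² = 0.23² + 0.24² + 0.25² + 0.08² + 0.18² + 0.02² = 0.0529 + 0.0576 + 0.0625 + 0.0064 + 0.0324 + 0.0004 = 0.2122
B_C = 1 / 0.2122 = 4.7125
Σp_Aᵢ² = 0.34² + 0.12² + 0.10² + 0.03² + 0.07² + 0.34² = 0.1156 + 0.0144 + 0.0100 + 0.0009 + 0.0049 + 0.1156 = 0.2614
B_A = 1 / 0.2614 = 3.8256
Σp_Dᵢ² = 0.25² + 0.13² + 0.17² + 0.20² + 0.23² + 0.02² = 0.0625 + 0.0169 + 0.0289 + 0.0400 + 0.0529 + 0.0004 = 0.2016
B_D = 1 / 0.2016 = 4.9603
Highest B → broadest niche (most generalist): Species D (B = 4.96).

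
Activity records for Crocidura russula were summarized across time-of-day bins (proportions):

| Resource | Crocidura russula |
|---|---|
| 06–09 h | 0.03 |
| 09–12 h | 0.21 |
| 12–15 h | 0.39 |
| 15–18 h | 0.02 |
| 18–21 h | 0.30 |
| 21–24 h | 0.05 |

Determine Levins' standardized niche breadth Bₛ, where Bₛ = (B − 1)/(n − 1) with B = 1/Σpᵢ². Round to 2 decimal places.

0.49

Σpᵢ² = 0.03² + 0.21² + 0.39² + 0.02² + 0.30² + 0.05² = 0.0009 + 0.0441 + 0.1521 + 0.0004 + 0.0900 + 0.0025 = 0.2900
B = 1 / 0.2900 = 3.4483
Bₛ = (B − 1)/(n − 1) = (3.4483 − 1)/(6 − 1) = 2.4483/5 = 0.4897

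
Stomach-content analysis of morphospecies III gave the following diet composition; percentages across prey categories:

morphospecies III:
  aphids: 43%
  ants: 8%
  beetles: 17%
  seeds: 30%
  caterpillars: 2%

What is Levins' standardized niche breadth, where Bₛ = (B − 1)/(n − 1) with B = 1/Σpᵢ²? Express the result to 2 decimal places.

0.55

Convert percentages to proportions (divide by 100).
Σpᵢ² = 0.43² + 0.08² + 0.17² + 0.30² + 0.02² = 0.1849 + 0.0064 + 0.0289 + 0.0900 + 0.0004 = 0.3106
B = 1 / 0.3106 = 3.2196
Bₛ = (B − 1)/(n − 1) = (3.2196 − 1)/(5 − 1) = 2.2196/4 = 0.5549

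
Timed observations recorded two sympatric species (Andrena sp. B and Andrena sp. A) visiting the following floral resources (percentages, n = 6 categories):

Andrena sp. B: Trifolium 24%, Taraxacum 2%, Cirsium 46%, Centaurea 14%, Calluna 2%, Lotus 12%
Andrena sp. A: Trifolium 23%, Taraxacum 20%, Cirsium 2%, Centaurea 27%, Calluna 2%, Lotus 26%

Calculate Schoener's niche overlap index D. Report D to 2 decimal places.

0.55

Convert percentages to proportions (divide by 100).
Σ|p₁ᵢ − p₂ᵢ| = 0.01 + 0.18 + 0.44 + 0.13 + 0.00 + 0.14 = 0.90
D = 1 − ½ × 0.90 = 1 − 0.450 = 0.5500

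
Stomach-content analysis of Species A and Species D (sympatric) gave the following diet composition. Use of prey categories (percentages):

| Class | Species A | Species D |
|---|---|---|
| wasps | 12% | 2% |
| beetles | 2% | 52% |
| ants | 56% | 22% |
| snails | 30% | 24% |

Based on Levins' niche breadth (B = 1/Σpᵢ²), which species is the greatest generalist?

Species D

Convert percentages to proportions (divide by 100).
Σp_Aᵢ² = 0.12² + 0.02² + 0.56² + 0.30² = 0.0144 + 0.0004 + 0.3136 + 0.0900 = 0.4184
B_A = 1 / 0.4184 = 2.3901
Σp_Dᵢ² = 0.02² + 0.52² + 0.22² + 0.24² = 0.0004 + 0.2704 + 0.0484 + 0.0576 = 0.3768
B_D = 1 / 0.3768 = 2.6539
Highest B → broadest niche (most generalist): Species D (B = 2.65).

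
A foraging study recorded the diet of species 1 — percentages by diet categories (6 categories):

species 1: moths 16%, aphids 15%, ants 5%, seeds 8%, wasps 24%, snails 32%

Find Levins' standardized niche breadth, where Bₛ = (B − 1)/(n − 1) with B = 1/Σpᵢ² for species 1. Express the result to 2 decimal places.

Convert percentages to proportions (divide by 100).
Σpᵢ² = 0.16² + 0.15² + 0.05² + 0.08² + 0.24² + 0.32² = 0.0256 + 0.0225 + 0.0025 + 0.0064 + 0.0576 + 0.1024 = 0.2170
B = 1 / 0.2170 = 4.6083
Bₛ = (B − 1)/(n − 1) = (4.6083 − 1)/(6 − 1) = 3.6083/5 = 0.7217

0.72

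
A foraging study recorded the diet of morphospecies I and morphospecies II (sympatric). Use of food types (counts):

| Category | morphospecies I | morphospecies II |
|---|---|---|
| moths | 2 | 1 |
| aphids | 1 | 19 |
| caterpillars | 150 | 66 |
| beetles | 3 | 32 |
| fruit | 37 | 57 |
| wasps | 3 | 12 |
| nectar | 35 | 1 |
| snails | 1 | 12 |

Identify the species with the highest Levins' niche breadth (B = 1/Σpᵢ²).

Proportions for morphospecies I (n=232): 2/232=0.0086, 1/232=0.0043, 150/232=0.6466, 3/232=0.0129, 37/232=0.1595, 3/232=0.0129, 35/232=0.1509, 1/232=0.0043
Proportions for morphospecies II (n=200): 1/200=0.0050, 19/200=0.0950, 66/200=0.3300, 32/200=0.1600, 57/200=0.2850, 12/200=0.0600, 1/200=0.0050, 12/200=0.0600
Σp_Iᵢ² = 0.0086² + 0.0043² + 0.6466² + 0.0129² + 0.1595² + 0.0129² + 0.1509² + 0.0043² = 0.000074 + 0.000018 + 0.418092 + 0.000166 + 0.025440 + 0.000166 + 0.022771 + 0.000018 = 0.466745
B_I = 1 / 0.466745 = 2.1425
Σp_IIᵢ² = 0.0050² + 0.0950² + 0.3300² + 0.1600² + 0.2850² + 0.0600² + 0.0050² + 0.0600² = 0.000025 + 0.009025 + 0.108900 + 0.025600 + 0.081225 + 0.003600 + 0.000025 + 0.003600 = 0.232000
B_II = 1 / 0.232000 = 4.3103
Highest B → broadest niche (most generalist): morphospecies II (B = 4.31).

morphospecies II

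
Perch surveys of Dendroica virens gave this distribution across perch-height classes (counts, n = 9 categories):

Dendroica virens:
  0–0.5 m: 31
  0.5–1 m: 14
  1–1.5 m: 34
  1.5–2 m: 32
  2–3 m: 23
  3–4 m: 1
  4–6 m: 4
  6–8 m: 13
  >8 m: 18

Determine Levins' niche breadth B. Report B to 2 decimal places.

Proportions for Dendroica virens (n=170): 31/170=0.1824, 14/170=0.0824, 34/170=0.2000, 32/170=0.1882, 23/170=0.1353, 1/170=0.0059, 4/170=0.0235, 13/170=0.0765, 18/170=0.1059
Σpᵢ² = 0.1824² + 0.0824² + 0.2000² + 0.1882² + 0.1353² + 0.0059² + 0.0235² + 0.0765² + 0.1059² = 0.033270 + 0.006790 + 0.040000 + 0.035419 + 0.018306 + 0.000035 + 0.000552 + 0.005852 + 0.011215 = 0.151439
B = 1 / 0.151439 = 6.6033

6.60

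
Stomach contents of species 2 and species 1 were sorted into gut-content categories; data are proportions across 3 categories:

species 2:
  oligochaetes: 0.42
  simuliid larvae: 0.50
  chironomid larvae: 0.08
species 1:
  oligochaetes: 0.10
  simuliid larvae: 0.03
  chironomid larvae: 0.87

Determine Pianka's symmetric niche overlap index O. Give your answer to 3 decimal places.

0.220

Σ p₁ᵢp₂ᵢ = 0.0420 + 0.0150 + 0.0696 = 0.1266
Σp_1ᵢ² = 0.42² + 0.50² + 0.08² = 0.1764 + 0.2500 + 0.0064 = 0.4328
Σp_2ᵢ² = 0.10² + 0.03² + 0.87² = 0.0100 + 0.0009 + 0.7569 = 0.7678
O = 0.1266 / √(0.4328 × 0.7678) = 0.1266 / 0.576458 = 0.21962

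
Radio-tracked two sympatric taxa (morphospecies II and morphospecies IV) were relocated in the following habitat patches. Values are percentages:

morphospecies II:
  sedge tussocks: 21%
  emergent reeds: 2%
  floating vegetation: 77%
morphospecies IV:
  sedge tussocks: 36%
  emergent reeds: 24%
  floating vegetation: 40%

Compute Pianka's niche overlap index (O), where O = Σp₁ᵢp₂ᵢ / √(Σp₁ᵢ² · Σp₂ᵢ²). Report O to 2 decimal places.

Convert percentages to proportions (divide by 100).
Σ p₁ᵢp₂ᵢ = 0.0756 + 0.0048 + 0.3080 = 0.3884
Σp_1ᵢ² = 0.21² + 0.02² + 0.77² = 0.0441 + 0.0004 + 0.5929 = 0.6374
Σp_2ᵢ² = 0.36² + 0.24² + 0.40² = 0.1296 + 0.0576 + 0.1600 = 0.3472
O = 0.3884 / √(0.6374 × 0.3472) = 0.3884 / 0.47043 = 0.8256

0.83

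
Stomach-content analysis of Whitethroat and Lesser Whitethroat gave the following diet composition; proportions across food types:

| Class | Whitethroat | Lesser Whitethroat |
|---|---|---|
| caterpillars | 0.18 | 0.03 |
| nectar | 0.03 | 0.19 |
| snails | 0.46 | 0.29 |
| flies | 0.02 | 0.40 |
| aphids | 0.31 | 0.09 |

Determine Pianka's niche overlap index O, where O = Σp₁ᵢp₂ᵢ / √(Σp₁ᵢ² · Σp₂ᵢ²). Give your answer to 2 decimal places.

0.57

Σ p₁ᵢp₂ᵢ = 0.0054 + 0.0057 + 0.1334 + 0.0080 + 0.0279 = 0.1804
Σp_1ᵢ² = 0.18² + 0.03² + 0.46² + 0.02² + 0.31² = 0.0324 + 0.0009 + 0.2116 + 0.0004 + 0.0961 = 0.3414
Σp_2ᵢ² = 0.03² + 0.19² + 0.29² + 0.40² + 0.09² = 0.0009 + 0.0361 + 0.0841 + 0.1600 + 0.0081 = 0.2892
O = 0.1804 / √(0.3414 × 0.2892) = 0.1804 / 0.31422 = 0.5741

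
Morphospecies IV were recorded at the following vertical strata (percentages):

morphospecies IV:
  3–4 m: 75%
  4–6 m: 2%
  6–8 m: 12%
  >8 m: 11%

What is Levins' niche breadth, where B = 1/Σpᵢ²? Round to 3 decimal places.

1.697

Convert percentages to proportions (divide by 100).
Σpᵢ² = 0.75² + 0.02² + 0.12² + 0.11² = 0.5625 + 0.0004 + 0.0144 + 0.0121 = 0.5894
B = 1 / 0.5894 = 1.69664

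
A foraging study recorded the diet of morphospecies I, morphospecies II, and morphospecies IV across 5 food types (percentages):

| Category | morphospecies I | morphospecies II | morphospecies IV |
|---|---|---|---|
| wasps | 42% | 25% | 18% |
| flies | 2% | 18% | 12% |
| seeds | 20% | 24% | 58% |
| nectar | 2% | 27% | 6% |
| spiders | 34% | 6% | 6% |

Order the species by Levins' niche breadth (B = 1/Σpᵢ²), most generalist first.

morphospecies II > morphospecies I > morphospecies IV

Convert percentages to proportions (divide by 100).
Σp_Iᵢ² = 0.42² + 0.02² + 0.20² + 0.02² + 0.34² = 0.1764 + 0.0004 + 0.0400 + 0.0004 + 0.1156 = 0.3328
B_I = 1 / 0.3328 = 3.0048
Σp_IIᵢ² = 0.25² + 0.18² + 0.24² + 0.27² + 0.06² = 0.0625 + 0.0324 + 0.0576 + 0.0729 + 0.0036 = 0.2290
B_II = 1 / 0.2290 = 4.3668
Σp_IVᵢ² = 0.18² + 0.12² + 0.58² + 0.06² + 0.06² = 0.0324 + 0.0144 + 0.3364 + 0.0036 + 0.0036 = 0.3904
B_IV = 1 / 0.3904 = 2.5615
Ranking by B (broadest → narrowest): morphospecies II (4.37) > morphospecies I (3.00) > morphospecies IV (2.56)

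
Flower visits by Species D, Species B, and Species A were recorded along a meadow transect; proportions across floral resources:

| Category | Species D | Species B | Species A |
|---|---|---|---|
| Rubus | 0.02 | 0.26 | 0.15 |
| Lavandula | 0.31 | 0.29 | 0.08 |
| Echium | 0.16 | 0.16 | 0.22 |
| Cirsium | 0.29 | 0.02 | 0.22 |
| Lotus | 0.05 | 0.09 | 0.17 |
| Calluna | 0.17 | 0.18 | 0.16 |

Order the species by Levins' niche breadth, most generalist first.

Species A > Species B > Species D

Σp_Dᵢ² = 0.02² + 0.31² + 0.16² + 0.29² + 0.05² + 0.17² = 0.0004 + 0.0961 + 0.0256 + 0.0841 + 0.0025 + 0.0289 = 0.2376
B_D = 1 / 0.2376 = 4.2088
Σp_Bᵢ² = 0.26² + 0.29² + 0.16² + 0.02² + 0.09² + 0.18² = 0.0676 + 0.0841 + 0.0256 + 0.0004 + 0.0081 + 0.0324 = 0.2182
B_B = 1 / 0.2182 = 4.5830
Σp_Aᵢ² = 0.15² + 0.08² + 0.22² + 0.22² + 0.17² + 0.16² = 0.0225 + 0.0064 + 0.0484 + 0.0484 + 0.0289 + 0.0256 = 0.1802
B_A = 1 / 0.1802 = 5.5494
Ranking by B (broadest → narrowest): Species A (5.55) > Species B (4.58) > Species D (4.21)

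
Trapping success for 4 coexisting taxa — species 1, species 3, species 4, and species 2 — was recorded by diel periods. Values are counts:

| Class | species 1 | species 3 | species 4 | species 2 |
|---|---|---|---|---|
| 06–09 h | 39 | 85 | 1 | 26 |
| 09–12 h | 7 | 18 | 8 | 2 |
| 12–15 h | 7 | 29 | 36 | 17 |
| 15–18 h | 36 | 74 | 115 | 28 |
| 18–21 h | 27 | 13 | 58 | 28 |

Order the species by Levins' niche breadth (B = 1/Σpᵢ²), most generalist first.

species 2 > species 1 > species 3 > species 4

Proportions for species 1 (n=116): 39/116=0.3362, 7/116=0.0603, 7/116=0.0603, 36/116=0.3103, 27/116=0.2328
Proportions for species 3 (n=219): 85/219=0.3881, 18/219=0.0822, 29/219=0.1324, 74/219=0.3379, 13/219=0.0594
Proportions for species 4 (n=218): 1/218=0.0046, 8/218=0.0367, 36/218=0.1651, 115/218=0.5275, 58/218=0.2661
Proportions for species 2 (n=101): 26/101=0.2574, 2/101=0.0198, 17/101=0.1683, 28/101=0.2772, 28/101=0.2772
Σp_1ᵢ² = 0.3362² + 0.0603² + 0.0603² + 0.3103² + 0.2328² = 0.113030 + 0.003636 + 0.003636 + 0.096286 + 0.054196 = 0.270784
B_1 = 1 / 0.270784 = 3.6930
Σp_3ᵢ² = 0.3881² + 0.0822² + 0.1324² + 0.3379² + 0.0594² = 0.150622 + 0.006757 + 0.017530 + 0.114176 + 0.003528 = 0.292613
B_3 = 1 / 0.292613 = 3.4175
Σp_4ᵢ² = 0.0046² + 0.0367² + 0.1651² + 0.5275² + 0.2661² = 0.000021 + 0.001347 + 0.027258 + 0.278256 + 0.070809 = 0.377691
B_4 = 1 / 0.377691 = 2.6477
Σp_2ᵢ² = 0.2574² + 0.0198² + 0.1683² + 0.2772² + 0.2772² = 0.066255 + 0.000392 + 0.028325 + 0.076840 + 0.076840 = 0.248652
B_2 = 1 / 0.248652 = 4.0217
Ranking by B (broadest → narrowest): species 2 (4.02) > species 1 (3.69) > species 3 (3.42) > species 4 (2.65)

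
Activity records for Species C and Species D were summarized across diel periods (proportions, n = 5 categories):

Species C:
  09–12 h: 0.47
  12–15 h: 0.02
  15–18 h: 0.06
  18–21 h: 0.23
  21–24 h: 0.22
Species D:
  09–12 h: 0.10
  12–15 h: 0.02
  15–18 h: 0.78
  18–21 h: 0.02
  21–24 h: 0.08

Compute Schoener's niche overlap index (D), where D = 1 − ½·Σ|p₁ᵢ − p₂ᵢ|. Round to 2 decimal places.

0.28

Σ|p₁ᵢ − p₂ᵢ| = 0.37 + 0.00 + 0.72 + 0.21 + 0.14 = 1.44
D = 1 − ½ × 1.44 = 1 − 0.720 = 0.2800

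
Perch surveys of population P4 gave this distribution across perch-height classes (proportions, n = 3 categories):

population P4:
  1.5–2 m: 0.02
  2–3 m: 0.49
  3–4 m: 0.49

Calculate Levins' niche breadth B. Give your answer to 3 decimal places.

2.081

Σpᵢ² = 0.02² + 0.49² + 0.49² = 0.0004 + 0.2401 + 0.2401 = 0.4806
B = 1 / 0.4806 = 2.08073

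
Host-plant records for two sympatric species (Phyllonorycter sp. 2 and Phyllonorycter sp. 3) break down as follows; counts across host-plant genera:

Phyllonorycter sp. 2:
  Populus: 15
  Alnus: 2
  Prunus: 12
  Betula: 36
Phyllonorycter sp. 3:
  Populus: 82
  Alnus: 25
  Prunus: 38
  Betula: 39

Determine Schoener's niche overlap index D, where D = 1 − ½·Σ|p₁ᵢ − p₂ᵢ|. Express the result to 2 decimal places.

0.66

Proportions for Phyllonorycter sp. 2 (n=65): 15/65=0.2308, 2/65=0.0308, 12/65=0.1846, 36/65=0.5538
Proportions for Phyllonorycter sp. 3 (n=184): 82/184=0.4457, 25/184=0.1359, 38/184=0.2065, 39/184=0.2120
Σ|p₁ᵢ − p₂ᵢ| = 0.2149 + 0.1051 + 0.0219 + 0.3418 = 0.6837
D = 1 − ½ × 0.6837 = 1 − 0.34185 = 0.65815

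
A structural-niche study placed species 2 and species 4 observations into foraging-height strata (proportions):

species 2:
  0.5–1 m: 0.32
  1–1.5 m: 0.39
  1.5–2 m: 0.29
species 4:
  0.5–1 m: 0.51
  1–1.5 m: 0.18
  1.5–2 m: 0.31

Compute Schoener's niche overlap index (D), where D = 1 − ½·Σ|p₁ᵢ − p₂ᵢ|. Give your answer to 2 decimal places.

Σ|p₁ᵢ − p₂ᵢ| = 0.19 + 0.21 + 0.02 = 0.42
D = 1 − ½ × 0.42 = 1 − 0.210 = 0.7900

0.79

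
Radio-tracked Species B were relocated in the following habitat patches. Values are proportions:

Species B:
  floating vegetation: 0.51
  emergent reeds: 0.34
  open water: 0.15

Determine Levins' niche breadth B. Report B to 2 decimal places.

Σpᵢ² = 0.51² + 0.34² + 0.15² = 0.2601 + 0.1156 + 0.0225 = 0.3982
B = 1 / 0.3982 = 2.5113

2.51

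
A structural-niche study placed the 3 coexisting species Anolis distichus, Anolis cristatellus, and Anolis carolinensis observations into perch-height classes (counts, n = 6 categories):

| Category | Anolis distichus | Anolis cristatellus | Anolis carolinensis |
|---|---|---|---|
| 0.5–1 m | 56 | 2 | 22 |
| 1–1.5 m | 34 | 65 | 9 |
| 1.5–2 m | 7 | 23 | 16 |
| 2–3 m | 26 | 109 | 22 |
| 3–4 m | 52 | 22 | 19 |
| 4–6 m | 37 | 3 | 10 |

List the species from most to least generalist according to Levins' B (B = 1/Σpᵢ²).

Anolis carolinensis > Anolis distichus > Anolis cristatellus

Proportions for Anolis distichus (n=212): 56/212=0.2642, 34/212=0.1604, 7/212=0.0330, 26/212=0.1226, 52/212=0.2453, 37/212=0.1745
Proportions for Anolis cristatellus (n=224): 2/224=0.0089, 65/224=0.2902, 23/224=0.1027, 109/224=0.4866, 22/224=0.0982, 3/224=0.0134
Proportions for Anolis carolinensis (n=98): 22/98=0.2245, 9/98=0.0918, 16/98=0.1633, 22/98=0.2245, 19/98=0.1939, 10/98=0.1020
Σp_distᵢ² = 0.2642² + 0.1604² + 0.0330² + 0.1226² + 0.2453² + 0.1745² = 0.069802 + 0.025728 + 0.001089 + 0.015031 + 0.060172 + 0.030450 = 0.202272
B_dist = 1 / 0.202272 = 4.9438
Σp_crisᵢ² = 0.0089² + 0.2902² + 0.1027² + 0.4866² + 0.0982² + 0.0134² = 0.000079 + 0.084216 + 0.010547 + 0.236780 + 0.009643 + 0.000180 = 0.341445
B_cris = 1 / 0.341445 = 2.9287
Σp_caroᵢ² = 0.2245² + 0.0918² + 0.1633² + 0.2245² + 0.1939² + 0.1020² = 0.050400 + 0.008427 + 0.026667 + 0.050400 + 0.037597 + 0.010404 = 0.183895
B_caro = 1 / 0.183895 = 5.4379
Ranking by B (broadest → narrowest): Anolis carolinensis (5.44) > Anolis distichus (4.94) > Anolis cristatellus (2.93)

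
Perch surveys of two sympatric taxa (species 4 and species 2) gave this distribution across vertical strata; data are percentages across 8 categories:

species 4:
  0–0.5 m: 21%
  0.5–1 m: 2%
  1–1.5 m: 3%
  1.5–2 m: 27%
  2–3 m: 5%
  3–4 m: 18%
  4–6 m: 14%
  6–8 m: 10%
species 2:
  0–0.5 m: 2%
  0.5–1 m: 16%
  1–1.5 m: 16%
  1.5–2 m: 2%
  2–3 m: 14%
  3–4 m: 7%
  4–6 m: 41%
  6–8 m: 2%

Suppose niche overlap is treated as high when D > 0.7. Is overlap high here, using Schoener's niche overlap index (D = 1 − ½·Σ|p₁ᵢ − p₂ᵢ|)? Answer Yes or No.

No

Convert percentages to proportions (divide by 100).
Σ|p₁ᵢ − p₂ᵢ| = 0.19 + 0.14 + 0.13 + 0.25 + 0.09 + 0.11 + 0.27 + 0.08 = 1.26
D = 1 − ½ × 1.26 = 1 − 0.630 = 0.3700
D = 0.3700 < 0.7 → No.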